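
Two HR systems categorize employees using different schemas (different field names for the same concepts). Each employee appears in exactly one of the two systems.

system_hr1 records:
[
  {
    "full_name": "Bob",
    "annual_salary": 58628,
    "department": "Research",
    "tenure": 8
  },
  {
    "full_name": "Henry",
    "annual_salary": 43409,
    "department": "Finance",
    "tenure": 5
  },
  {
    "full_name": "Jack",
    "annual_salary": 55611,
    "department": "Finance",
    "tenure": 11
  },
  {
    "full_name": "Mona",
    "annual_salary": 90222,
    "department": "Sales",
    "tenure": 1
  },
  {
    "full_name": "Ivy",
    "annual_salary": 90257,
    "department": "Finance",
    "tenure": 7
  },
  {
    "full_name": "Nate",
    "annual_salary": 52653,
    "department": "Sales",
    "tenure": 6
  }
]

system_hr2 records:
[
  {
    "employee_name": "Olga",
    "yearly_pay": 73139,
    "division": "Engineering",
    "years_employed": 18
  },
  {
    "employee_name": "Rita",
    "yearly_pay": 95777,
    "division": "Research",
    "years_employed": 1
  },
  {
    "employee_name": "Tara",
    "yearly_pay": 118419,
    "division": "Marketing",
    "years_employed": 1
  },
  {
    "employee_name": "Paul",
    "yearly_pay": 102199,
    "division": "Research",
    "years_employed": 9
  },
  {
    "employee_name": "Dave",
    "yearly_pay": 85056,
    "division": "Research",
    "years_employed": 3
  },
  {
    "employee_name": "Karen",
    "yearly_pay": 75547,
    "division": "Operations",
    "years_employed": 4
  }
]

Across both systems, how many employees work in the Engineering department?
1

Schema mapping: "department" (system_hr1) = "division" (system_hr2) = department

Engineering employees in system_hr1: 0
Engineering employees in system_hr2: 1

Total in Engineering: 0 + 1 = 1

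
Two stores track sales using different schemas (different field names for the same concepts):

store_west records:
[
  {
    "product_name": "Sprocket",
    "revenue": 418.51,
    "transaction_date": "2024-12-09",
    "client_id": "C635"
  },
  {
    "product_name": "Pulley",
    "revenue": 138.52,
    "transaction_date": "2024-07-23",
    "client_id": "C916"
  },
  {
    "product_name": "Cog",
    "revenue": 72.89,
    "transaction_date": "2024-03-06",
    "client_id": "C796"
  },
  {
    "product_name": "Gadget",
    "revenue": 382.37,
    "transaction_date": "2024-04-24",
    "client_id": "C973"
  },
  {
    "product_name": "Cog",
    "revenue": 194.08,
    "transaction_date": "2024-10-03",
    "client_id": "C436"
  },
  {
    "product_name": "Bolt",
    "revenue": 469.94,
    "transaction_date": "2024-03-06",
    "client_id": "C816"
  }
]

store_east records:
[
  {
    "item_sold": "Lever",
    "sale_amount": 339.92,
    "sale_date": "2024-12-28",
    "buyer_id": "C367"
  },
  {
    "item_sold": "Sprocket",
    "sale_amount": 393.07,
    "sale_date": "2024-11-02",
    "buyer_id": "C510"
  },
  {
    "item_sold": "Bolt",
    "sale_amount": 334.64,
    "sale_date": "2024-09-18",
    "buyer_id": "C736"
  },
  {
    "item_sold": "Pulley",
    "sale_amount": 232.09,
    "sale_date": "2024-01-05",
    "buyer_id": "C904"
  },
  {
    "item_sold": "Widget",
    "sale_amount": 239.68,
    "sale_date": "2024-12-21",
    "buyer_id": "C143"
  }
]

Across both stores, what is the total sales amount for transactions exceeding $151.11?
3004.3

Schema mapping: "revenue" (store_west) = "sale_amount" (store_east) = sale amount

Sum of sales > $151.11 in store_west: 1464.9
Sum of sales > $151.11 in store_east: 1539.4

Total: 1464.9 + 1539.4 = 3004.3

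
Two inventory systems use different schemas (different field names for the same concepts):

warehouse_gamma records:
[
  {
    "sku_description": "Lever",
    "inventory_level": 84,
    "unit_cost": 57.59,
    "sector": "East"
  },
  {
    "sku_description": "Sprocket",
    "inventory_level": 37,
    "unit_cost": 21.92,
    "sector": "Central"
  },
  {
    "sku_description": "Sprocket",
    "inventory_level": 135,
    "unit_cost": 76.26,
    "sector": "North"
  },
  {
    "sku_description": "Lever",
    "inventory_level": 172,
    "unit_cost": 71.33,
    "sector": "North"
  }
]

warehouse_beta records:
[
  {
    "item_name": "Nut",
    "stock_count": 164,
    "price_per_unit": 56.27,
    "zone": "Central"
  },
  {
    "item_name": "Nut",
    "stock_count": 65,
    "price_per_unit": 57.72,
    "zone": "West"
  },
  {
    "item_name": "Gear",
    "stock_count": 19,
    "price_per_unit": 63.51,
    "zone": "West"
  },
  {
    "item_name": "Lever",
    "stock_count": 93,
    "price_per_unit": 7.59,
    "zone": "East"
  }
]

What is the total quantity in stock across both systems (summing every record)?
769

To reconcile these schemas, identify the field holding the quantity in stock in each system:
1. In warehouse_gamma it is "inventory_level"
2. In warehouse_beta it is "stock_count"

From warehouse_gamma: 84 + 37 + 135 + 172 = 428
From warehouse_beta: 164 + 65 + 19 + 93 = 341

Total: 428 + 341 = 769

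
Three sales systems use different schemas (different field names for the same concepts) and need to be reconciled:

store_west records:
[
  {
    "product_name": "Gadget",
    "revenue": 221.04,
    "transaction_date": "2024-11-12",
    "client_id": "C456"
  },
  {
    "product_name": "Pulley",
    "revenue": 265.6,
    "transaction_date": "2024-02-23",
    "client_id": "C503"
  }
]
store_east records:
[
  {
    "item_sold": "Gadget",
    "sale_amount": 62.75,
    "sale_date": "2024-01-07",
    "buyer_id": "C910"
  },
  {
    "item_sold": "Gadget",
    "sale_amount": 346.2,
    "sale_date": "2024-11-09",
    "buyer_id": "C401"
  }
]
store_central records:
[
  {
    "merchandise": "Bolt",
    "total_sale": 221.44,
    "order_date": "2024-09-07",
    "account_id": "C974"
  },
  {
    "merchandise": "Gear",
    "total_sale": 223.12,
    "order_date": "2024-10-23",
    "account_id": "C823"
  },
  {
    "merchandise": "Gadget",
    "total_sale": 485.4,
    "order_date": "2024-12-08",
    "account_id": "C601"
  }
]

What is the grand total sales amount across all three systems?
1825.55

Schema reconciliation - all amount fields map to sale amount:

store_west (revenue): 486.64
store_east (sale_amount): 408.95
store_central (total_sale): 929.96

Grand total: 1825.55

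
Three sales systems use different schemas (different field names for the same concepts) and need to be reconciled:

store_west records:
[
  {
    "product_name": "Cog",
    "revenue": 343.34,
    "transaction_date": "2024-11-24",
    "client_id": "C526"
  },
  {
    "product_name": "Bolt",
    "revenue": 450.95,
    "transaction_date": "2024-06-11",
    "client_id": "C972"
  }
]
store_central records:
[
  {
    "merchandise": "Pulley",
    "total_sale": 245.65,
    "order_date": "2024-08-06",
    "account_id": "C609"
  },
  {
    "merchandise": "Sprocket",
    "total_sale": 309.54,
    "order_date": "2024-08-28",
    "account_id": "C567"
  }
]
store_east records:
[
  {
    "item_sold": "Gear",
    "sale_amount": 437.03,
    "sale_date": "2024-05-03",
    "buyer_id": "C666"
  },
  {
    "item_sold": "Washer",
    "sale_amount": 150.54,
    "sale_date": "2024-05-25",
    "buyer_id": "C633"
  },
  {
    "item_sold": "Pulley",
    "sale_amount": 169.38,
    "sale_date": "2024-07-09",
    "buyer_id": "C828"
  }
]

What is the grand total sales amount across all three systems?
2106.43

Schema reconciliation - all amount fields map to sale amount:

store_west (revenue): 794.29
store_central (total_sale): 555.19
store_east (sale_amount): 756.95

Grand total: 2106.43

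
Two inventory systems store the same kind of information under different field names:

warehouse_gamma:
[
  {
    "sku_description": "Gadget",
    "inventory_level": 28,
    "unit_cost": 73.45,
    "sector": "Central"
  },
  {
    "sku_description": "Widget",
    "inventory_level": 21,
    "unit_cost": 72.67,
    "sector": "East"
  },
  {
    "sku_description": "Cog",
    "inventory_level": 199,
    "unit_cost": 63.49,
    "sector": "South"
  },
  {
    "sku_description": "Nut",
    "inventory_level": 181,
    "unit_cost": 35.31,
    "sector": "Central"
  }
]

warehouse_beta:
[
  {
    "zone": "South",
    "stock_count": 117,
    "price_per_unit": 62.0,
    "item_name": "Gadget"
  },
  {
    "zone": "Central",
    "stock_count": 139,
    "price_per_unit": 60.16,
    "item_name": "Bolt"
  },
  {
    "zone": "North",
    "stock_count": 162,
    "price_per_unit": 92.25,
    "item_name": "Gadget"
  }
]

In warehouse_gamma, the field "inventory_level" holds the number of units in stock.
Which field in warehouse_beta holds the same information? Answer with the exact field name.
stock_count

In warehouse_gamma, "inventory_level" holds the number of units in stock.
The fields in warehouse_beta are: "zone", "stock_count", "price_per_unit", "item_name".
"stock_count" is the match: the name refers to the same concept and its values are whole-number counts (e.g. 117, 139).
The other fields ("zone", "price_per_unit", "item_name") hold different kinds of data.

So "inventory_level" in warehouse_gamma corresponds to "stock_count" in warehouse_beta.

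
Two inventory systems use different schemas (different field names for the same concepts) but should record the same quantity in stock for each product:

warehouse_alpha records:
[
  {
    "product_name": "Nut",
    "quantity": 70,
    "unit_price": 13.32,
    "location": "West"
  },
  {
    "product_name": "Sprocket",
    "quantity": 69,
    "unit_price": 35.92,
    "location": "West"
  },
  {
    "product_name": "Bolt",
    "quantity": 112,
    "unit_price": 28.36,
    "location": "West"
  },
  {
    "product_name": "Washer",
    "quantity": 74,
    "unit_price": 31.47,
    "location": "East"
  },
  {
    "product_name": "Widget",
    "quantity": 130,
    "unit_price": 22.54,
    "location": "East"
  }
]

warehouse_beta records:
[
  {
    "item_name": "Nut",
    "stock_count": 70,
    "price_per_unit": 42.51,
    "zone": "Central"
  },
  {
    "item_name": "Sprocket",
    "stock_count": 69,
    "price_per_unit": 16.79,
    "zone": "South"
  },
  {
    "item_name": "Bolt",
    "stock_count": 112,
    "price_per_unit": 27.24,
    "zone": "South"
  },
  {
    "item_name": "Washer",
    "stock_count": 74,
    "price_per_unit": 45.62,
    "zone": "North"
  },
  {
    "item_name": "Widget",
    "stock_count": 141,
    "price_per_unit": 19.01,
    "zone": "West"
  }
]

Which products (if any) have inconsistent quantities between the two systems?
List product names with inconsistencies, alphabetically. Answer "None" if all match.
Widget

Schema mappings:
- "product_name" (warehouse_alpha) = "item_name" (warehouse_beta) = product name
- "quantity" (warehouse_alpha) = "stock_count" (warehouse_beta) = quantity

Comparison:
  Nut: 70 vs 70 - MATCH
  Sprocket: 69 vs 69 - MATCH
  Bolt: 112 vs 112 - MATCH
  Washer: 74 vs 74 - MATCH
  Widget: 130 vs 141 - MISMATCH

Products with inconsistencies: Widget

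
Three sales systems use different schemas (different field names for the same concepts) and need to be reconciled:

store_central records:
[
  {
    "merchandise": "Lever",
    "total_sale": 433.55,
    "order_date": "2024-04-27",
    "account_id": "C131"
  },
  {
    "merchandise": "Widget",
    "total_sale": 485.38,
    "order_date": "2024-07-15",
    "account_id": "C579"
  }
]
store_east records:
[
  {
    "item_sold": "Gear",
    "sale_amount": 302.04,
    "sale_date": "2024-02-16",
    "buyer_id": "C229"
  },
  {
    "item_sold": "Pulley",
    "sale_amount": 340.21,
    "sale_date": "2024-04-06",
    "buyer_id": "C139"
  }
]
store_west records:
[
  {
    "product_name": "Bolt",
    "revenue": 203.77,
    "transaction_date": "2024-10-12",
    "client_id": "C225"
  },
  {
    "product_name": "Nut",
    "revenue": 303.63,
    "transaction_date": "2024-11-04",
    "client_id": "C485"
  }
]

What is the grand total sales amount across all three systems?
2068.58

Schema reconciliation - all amount fields map to sale amount:

store_central (total_sale): 918.93
store_east (sale_amount): 642.25
store_west (revenue): 507.4

Grand total: 2068.58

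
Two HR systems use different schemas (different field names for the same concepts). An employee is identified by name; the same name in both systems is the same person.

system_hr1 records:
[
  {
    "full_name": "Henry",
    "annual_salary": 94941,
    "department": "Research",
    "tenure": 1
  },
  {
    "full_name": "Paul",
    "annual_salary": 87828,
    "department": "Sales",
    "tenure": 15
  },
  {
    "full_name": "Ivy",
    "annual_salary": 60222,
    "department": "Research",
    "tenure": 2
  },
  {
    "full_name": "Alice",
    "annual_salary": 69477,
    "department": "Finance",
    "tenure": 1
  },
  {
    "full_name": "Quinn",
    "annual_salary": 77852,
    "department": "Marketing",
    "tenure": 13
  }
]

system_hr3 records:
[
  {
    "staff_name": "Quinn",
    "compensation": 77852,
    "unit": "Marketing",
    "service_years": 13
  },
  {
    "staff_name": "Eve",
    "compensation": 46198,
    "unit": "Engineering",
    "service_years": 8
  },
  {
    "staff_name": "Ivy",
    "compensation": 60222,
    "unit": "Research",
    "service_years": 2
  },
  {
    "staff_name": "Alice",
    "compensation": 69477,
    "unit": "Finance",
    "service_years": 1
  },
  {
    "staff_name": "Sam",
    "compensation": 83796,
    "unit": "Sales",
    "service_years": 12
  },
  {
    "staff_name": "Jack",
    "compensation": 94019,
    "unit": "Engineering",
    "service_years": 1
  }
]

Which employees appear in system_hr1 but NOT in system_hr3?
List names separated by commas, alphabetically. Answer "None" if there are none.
Henry, Paul

Schema mapping: "full_name" (system_hr1) = "staff_name" (system_hr3) = employee name

Names in system_hr1: ['Alice', 'Henry', 'Ivy', 'Paul', 'Quinn']
Names in system_hr3: ['Alice', 'Eve', 'Ivy', 'Jack', 'Quinn', 'Sam']

In system_hr1 but not system_hr3: ['Henry', 'Paul']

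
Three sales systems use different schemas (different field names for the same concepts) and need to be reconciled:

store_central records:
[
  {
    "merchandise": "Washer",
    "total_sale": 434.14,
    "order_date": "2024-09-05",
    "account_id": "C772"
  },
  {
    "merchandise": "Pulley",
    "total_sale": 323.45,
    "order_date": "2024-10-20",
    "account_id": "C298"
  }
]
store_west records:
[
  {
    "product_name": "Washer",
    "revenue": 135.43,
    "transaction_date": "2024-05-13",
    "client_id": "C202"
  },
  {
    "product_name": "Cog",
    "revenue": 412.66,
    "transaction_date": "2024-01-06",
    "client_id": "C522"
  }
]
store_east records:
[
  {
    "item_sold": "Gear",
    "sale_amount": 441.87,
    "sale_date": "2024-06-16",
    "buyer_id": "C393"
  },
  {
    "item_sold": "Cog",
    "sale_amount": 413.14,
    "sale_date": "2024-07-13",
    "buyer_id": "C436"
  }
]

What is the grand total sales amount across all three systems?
2160.69

Schema reconciliation - all amount fields map to sale amount:

store_central (total_sale): 757.59
store_west (revenue): 548.09
store_east (sale_amount): 855.01

Grand total: 2160.69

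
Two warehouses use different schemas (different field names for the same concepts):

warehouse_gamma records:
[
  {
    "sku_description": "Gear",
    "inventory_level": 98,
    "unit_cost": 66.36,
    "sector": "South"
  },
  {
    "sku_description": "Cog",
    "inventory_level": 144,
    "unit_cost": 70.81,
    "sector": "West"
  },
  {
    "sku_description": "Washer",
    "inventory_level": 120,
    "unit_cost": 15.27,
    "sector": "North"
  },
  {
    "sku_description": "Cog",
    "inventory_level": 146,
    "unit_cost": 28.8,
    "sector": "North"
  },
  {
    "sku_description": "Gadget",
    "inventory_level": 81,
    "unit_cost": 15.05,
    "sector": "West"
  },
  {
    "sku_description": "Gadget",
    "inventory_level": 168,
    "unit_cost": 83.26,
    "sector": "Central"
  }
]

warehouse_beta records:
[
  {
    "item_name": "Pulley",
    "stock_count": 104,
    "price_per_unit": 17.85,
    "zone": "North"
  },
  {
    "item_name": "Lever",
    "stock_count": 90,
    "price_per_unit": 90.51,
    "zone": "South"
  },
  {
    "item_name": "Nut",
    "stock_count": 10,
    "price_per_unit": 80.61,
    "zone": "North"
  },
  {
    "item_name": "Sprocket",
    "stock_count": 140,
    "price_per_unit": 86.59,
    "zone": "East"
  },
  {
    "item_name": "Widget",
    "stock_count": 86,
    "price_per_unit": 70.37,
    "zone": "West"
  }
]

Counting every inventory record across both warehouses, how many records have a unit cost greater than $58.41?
7

Schema mapping: "unit_cost" (warehouse_gamma) = "price_per_unit" (warehouse_beta) = unit cost

Records > $58.41 in warehouse_gamma: 3
Records > $58.41 in warehouse_beta: 4

Total count: 3 + 4 = 7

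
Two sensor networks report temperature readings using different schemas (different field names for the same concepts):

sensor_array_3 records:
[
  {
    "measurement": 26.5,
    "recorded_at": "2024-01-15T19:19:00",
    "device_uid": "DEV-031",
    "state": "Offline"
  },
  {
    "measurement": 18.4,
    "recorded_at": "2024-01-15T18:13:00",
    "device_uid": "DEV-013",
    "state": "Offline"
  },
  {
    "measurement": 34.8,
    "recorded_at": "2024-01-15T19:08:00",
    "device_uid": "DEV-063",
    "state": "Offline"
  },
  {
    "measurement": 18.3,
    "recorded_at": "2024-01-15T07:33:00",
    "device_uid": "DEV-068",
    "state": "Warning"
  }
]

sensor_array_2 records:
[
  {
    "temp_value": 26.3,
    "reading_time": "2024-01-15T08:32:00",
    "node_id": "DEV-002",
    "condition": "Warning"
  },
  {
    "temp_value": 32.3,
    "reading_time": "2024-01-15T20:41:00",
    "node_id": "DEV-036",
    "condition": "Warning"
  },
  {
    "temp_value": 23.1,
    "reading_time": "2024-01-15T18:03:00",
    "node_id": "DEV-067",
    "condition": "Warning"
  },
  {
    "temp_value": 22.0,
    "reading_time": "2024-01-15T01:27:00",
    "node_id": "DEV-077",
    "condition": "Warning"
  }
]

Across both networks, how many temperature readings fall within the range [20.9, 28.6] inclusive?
4

Schema mapping: "measurement" (sensor_array_3) = "temp_value" (sensor_array_2) = temperature

Readings in [20.9, 28.6] from sensor_array_3: 1
Readings in [20.9, 28.6] from sensor_array_2: 3

Total count: 1 + 3 = 4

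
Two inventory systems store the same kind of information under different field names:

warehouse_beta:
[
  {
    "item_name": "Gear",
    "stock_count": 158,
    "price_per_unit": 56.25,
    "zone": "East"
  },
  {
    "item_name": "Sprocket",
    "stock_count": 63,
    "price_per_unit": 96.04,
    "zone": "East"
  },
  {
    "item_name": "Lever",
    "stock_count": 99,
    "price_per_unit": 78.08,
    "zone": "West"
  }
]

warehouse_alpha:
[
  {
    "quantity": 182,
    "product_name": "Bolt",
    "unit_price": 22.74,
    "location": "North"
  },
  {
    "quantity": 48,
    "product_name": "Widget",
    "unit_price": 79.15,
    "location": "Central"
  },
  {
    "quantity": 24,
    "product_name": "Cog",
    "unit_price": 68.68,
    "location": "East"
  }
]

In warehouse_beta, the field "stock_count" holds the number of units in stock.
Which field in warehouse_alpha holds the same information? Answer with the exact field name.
quantity

In warehouse_beta, "stock_count" holds the number of units in stock.
The fields in warehouse_alpha are: "quantity", "product_name", "unit_price", "location".
"quantity" is the match: the name refers to the same concept and its values are whole-number counts (e.g. 182, 48).
The other fields ("product_name", "unit_price", "location") hold different kinds of data.

So "stock_count" in warehouse_beta corresponds to "quantity" in warehouse_alpha.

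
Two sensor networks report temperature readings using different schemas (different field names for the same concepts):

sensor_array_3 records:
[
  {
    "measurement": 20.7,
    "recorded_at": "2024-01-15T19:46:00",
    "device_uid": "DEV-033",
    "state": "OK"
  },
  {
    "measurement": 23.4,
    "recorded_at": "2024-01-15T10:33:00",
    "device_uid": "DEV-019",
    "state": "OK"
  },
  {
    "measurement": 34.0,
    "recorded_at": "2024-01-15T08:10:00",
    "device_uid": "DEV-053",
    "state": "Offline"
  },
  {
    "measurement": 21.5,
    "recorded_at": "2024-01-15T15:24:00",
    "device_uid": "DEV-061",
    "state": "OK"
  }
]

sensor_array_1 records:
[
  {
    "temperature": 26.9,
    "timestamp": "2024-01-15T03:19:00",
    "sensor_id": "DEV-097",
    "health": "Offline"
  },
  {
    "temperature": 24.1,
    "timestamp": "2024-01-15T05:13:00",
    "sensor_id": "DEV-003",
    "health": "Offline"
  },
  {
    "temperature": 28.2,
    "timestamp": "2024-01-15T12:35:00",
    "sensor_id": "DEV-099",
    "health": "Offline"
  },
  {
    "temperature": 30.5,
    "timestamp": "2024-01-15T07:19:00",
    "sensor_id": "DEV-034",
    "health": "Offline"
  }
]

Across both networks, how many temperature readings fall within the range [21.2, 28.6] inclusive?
5

Schema mapping: "measurement" (sensor_array_3) = "temperature" (sensor_array_1) = temperature

Readings in [21.2, 28.6] from sensor_array_3: 2
Readings in [21.2, 28.6] from sensor_array_1: 3

Total count: 2 + 3 = 5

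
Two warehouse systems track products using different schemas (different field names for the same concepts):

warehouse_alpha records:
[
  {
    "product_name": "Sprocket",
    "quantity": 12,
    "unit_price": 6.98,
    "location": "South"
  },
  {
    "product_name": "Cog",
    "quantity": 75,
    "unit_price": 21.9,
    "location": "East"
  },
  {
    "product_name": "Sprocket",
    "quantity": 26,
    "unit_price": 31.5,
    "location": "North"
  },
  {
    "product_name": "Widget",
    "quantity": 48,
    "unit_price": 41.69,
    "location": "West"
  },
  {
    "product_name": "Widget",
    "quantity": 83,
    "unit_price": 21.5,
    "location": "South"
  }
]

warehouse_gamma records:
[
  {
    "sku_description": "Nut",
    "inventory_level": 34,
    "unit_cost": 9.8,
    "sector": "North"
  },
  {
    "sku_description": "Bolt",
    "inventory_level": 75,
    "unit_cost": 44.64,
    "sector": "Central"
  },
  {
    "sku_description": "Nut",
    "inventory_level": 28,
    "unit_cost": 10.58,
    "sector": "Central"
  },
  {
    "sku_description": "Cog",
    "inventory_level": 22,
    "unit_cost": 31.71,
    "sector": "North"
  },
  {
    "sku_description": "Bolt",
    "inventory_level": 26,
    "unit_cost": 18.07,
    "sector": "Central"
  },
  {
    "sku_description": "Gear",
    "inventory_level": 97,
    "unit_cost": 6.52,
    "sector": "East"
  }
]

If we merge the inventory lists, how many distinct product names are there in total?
6

Schema mapping: "product_name" (warehouse_alpha) = "sku_description" (warehouse_gamma) = product name

Products in warehouse_alpha: ['Cog', 'Sprocket', 'Widget']
Products in warehouse_gamma: ['Bolt', 'Cog', 'Gear', 'Nut']

Union (unique products): ['Bolt', 'Cog', 'Gear', 'Nut', 'Sprocket', 'Widget']
Count: 6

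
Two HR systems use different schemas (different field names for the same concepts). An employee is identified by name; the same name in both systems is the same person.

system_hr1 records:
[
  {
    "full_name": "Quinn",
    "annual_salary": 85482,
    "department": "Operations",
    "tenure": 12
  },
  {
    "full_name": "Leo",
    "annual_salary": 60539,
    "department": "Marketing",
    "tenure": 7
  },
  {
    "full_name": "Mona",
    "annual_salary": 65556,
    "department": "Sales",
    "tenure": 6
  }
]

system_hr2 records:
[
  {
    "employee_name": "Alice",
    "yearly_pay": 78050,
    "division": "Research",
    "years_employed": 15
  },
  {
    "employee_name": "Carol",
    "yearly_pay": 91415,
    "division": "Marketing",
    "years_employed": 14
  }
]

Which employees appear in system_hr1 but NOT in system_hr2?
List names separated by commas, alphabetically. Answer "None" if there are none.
Leo, Mona, Quinn

Schema mapping: "full_name" (system_hr1) = "employee_name" (system_hr2) = employee name

Names in system_hr1: ['Leo', 'Mona', 'Quinn']
Names in system_hr2: ['Alice', 'Carol']

In system_hr1 but not system_hr2: ['Leo', 'Mona', 'Quinn']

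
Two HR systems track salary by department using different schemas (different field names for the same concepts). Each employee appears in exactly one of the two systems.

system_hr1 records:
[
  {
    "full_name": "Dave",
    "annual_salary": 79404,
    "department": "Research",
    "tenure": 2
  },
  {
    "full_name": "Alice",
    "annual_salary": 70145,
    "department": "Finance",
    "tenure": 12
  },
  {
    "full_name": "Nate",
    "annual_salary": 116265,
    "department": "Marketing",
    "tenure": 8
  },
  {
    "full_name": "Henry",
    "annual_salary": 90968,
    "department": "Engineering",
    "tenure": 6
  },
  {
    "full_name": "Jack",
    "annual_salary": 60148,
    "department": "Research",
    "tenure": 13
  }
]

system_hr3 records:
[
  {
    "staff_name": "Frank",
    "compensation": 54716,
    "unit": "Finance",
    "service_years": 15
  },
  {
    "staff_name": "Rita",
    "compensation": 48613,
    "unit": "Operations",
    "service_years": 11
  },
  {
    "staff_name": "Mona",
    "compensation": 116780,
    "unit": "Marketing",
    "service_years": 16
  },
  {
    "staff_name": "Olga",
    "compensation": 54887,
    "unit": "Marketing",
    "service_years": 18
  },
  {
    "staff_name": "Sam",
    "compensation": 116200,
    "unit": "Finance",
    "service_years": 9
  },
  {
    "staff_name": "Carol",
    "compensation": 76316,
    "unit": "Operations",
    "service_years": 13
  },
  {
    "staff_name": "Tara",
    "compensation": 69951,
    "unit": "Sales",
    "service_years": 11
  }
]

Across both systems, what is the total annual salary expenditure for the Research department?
139552

Schema mappings:
- "department" (system_hr1) = "unit" (system_hr3) = department
- "annual_salary" (system_hr1) = "compensation" (system_hr3) = salary

Research salaries from system_hr1: 139552
Research salaries from system_hr3: 0

Total: 139552 + 0 = 139552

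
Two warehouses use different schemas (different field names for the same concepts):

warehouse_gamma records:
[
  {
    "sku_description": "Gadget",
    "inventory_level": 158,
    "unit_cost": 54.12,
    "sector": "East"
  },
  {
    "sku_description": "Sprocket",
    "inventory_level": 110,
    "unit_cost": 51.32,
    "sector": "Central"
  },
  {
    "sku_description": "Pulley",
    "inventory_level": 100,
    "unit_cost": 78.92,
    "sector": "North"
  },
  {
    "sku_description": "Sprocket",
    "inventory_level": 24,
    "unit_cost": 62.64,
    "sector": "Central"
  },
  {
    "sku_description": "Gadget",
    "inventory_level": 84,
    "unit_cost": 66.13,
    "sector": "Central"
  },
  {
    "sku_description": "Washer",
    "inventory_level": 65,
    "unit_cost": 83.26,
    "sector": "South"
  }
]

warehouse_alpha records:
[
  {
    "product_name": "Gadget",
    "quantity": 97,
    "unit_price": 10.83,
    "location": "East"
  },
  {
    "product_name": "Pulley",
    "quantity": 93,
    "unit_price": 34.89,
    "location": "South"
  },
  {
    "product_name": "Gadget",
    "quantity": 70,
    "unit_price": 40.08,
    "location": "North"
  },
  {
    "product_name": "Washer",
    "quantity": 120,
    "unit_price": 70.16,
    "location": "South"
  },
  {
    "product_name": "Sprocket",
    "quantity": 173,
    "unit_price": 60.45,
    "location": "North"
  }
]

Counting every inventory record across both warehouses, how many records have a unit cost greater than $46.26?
8

Schema mapping: "unit_cost" (warehouse_gamma) = "unit_price" (warehouse_alpha) = unit cost

Records > $46.26 in warehouse_gamma: 6
Records > $46.26 in warehouse_alpha: 2

Total count: 6 + 2 = 8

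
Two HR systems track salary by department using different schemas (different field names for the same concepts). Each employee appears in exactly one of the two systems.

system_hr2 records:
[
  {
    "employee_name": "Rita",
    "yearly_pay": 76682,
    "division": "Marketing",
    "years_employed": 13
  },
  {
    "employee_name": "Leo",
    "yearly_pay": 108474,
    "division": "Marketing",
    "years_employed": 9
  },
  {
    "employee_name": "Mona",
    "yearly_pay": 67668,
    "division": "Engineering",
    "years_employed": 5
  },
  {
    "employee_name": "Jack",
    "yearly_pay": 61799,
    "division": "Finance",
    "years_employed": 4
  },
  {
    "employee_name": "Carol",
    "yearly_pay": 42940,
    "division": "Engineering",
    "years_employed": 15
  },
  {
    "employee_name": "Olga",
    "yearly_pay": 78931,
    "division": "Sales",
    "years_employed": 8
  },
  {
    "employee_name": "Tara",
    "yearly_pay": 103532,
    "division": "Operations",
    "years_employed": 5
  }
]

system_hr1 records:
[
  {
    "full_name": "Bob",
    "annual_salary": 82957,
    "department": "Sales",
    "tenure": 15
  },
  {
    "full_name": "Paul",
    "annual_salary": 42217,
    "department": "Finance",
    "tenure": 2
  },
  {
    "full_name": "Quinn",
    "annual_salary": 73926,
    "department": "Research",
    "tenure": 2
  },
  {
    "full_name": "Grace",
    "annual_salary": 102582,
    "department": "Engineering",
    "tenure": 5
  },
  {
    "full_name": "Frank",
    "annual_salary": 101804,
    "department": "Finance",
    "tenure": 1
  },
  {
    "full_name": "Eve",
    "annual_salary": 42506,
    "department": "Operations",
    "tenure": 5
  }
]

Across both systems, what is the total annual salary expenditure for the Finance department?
205820

Schema mappings:
- "division" (system_hr2) = "department" (system_hr1) = department
- "yearly_pay" (system_hr2) = "annual_salary" (system_hr1) = salary

Finance salaries from system_hr2: 61799
Finance salaries from system_hr1: 144021

Total: 61799 + 144021 = 205820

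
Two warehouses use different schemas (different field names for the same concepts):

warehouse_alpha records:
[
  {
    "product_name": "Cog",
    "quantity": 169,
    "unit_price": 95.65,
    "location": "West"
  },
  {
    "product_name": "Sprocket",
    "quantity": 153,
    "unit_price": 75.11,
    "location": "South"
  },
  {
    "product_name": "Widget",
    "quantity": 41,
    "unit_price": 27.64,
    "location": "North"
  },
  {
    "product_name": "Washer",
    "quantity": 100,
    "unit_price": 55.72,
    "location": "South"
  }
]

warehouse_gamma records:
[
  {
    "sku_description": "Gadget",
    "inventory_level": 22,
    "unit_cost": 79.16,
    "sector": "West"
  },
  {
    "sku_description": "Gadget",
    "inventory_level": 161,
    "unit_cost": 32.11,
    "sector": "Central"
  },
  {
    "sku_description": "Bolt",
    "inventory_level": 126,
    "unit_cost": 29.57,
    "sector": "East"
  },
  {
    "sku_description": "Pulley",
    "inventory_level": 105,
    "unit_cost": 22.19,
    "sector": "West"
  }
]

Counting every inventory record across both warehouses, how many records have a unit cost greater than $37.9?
4

Schema mapping: "unit_price" (warehouse_alpha) = "unit_cost" (warehouse_gamma) = unit cost

Records > $37.9 in warehouse_alpha: 3
Records > $37.9 in warehouse_gamma: 1

Total count: 3 + 1 = 4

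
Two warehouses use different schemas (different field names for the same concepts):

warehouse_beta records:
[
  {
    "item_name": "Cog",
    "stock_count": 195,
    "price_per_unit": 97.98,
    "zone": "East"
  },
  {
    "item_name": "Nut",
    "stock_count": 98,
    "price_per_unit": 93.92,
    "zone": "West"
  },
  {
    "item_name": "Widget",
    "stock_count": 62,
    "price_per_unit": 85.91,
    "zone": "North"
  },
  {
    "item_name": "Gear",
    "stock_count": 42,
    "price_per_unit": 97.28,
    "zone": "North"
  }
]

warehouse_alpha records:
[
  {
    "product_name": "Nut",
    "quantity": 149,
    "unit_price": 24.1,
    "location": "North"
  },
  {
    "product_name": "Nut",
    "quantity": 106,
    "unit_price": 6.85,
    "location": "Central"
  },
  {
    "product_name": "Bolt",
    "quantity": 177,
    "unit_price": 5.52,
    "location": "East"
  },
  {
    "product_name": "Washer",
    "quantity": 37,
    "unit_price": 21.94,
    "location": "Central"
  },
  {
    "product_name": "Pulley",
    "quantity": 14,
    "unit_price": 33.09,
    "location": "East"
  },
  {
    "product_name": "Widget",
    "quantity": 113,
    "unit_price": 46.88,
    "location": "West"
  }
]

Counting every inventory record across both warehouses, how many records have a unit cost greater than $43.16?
5

Schema mapping: "price_per_unit" (warehouse_beta) = "unit_price" (warehouse_alpha) = unit cost

Records > $43.16 in warehouse_beta: 4
Records > $43.16 in warehouse_alpha: 1

Total count: 4 + 1 = 5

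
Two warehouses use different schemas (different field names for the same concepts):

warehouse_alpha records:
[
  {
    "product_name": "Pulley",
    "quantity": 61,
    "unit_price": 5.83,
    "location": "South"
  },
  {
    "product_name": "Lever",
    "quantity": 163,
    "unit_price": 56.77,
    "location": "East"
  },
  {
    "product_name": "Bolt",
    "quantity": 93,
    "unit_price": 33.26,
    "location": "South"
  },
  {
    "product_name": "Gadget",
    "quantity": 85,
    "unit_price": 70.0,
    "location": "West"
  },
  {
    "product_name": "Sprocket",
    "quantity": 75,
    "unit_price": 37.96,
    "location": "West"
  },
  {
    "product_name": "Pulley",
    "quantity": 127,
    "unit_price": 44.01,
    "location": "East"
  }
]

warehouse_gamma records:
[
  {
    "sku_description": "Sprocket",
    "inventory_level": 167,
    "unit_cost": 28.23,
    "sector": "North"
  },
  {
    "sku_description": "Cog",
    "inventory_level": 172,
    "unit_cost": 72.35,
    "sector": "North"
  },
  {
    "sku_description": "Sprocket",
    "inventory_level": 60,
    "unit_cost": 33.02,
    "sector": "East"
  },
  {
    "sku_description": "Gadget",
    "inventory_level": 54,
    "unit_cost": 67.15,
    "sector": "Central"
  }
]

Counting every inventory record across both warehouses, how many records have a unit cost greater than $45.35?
4

Schema mapping: "unit_price" (warehouse_alpha) = "unit_cost" (warehouse_gamma) = unit cost

Records > $45.35 in warehouse_alpha: 2
Records > $45.35 in warehouse_gamma: 2

Total count: 2 + 2 = 4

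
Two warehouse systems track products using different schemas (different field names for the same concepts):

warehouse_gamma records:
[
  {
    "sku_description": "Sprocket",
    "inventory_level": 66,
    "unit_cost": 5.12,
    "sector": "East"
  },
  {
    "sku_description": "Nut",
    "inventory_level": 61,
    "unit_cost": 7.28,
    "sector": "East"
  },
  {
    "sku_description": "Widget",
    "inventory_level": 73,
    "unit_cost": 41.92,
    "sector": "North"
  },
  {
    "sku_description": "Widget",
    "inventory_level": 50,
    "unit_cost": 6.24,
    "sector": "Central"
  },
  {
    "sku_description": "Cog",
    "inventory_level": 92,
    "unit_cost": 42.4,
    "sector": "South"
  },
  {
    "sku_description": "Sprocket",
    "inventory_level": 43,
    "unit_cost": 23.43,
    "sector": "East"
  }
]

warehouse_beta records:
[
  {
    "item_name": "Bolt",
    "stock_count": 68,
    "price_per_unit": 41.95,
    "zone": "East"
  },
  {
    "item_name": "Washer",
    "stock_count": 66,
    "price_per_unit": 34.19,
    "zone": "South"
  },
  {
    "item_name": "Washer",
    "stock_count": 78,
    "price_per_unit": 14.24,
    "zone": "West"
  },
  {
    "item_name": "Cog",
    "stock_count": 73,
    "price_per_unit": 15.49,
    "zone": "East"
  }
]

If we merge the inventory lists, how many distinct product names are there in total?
6

Schema mapping: "sku_description" (warehouse_gamma) = "item_name" (warehouse_beta) = product name

Products in warehouse_gamma: ['Cog', 'Nut', 'Sprocket', 'Widget']
Products in warehouse_beta: ['Bolt', 'Cog', 'Washer']

Union (unique products): ['Bolt', 'Cog', 'Nut', 'Sprocket', 'Washer', 'Widget']
Count: 6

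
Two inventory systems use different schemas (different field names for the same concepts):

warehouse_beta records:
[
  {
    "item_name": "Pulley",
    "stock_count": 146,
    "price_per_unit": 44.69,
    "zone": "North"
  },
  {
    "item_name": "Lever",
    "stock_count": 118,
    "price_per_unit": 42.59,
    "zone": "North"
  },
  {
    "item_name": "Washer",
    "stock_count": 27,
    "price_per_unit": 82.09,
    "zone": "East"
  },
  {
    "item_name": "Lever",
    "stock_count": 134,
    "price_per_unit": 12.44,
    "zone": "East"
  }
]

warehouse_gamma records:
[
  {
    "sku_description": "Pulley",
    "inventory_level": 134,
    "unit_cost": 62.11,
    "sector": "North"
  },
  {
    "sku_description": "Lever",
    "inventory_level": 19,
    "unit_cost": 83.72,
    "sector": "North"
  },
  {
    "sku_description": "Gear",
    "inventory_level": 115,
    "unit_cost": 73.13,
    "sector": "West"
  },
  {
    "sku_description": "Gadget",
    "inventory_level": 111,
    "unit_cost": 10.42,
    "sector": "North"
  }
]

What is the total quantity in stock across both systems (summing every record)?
804

To reconcile these schemas, identify the field holding the quantity in stock in each system:
1. In warehouse_beta it is "stock_count"
2. In warehouse_gamma it is "inventory_level"

From warehouse_beta: 146 + 118 + 27 + 134 = 425
From warehouse_gamma: 134 + 19 + 115 + 111 = 379

Total: 425 + 379 = 804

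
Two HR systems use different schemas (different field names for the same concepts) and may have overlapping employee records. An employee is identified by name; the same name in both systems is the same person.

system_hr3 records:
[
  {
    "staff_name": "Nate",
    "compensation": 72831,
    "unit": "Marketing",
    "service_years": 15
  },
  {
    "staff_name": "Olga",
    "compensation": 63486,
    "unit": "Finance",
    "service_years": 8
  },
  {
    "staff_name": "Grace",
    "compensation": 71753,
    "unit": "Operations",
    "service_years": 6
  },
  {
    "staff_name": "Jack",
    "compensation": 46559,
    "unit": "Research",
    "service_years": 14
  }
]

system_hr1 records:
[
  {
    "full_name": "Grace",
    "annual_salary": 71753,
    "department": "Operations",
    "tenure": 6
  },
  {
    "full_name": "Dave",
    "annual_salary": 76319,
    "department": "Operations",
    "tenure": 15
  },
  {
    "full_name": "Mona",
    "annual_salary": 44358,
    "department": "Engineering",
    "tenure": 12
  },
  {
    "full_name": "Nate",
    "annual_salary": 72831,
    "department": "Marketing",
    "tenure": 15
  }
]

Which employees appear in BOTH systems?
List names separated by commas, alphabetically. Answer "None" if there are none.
Grace, Nate

Schema mapping: "staff_name" (system_hr3) = "full_name" (system_hr1) = employee name

Names in system_hr3: ['Grace', 'Jack', 'Nate', 'Olga']
Names in system_hr1: ['Dave', 'Grace', 'Mona', 'Nate']

Intersection: ['Grace', 'Nate']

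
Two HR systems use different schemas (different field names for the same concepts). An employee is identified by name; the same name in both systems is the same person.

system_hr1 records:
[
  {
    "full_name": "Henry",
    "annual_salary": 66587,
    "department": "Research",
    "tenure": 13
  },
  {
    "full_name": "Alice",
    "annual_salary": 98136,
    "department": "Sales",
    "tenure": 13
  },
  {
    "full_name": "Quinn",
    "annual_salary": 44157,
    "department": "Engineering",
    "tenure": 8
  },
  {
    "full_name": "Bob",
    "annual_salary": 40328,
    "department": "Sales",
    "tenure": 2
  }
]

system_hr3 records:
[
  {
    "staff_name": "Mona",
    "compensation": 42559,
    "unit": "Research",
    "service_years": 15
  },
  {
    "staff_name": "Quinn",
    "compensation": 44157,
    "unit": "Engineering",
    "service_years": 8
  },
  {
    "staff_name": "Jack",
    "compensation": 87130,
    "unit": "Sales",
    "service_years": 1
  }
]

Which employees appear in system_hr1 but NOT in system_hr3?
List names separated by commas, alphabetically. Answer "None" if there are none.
Alice, Bob, Henry

Schema mapping: "full_name" (system_hr1) = "staff_name" (system_hr3) = employee name

Names in system_hr1: ['Alice', 'Bob', 'Henry', 'Quinn']
Names in system_hr3: ['Jack', 'Mona', 'Quinn']

In system_hr1 but not system_hr3: ['Alice', 'Bob', 'Henry']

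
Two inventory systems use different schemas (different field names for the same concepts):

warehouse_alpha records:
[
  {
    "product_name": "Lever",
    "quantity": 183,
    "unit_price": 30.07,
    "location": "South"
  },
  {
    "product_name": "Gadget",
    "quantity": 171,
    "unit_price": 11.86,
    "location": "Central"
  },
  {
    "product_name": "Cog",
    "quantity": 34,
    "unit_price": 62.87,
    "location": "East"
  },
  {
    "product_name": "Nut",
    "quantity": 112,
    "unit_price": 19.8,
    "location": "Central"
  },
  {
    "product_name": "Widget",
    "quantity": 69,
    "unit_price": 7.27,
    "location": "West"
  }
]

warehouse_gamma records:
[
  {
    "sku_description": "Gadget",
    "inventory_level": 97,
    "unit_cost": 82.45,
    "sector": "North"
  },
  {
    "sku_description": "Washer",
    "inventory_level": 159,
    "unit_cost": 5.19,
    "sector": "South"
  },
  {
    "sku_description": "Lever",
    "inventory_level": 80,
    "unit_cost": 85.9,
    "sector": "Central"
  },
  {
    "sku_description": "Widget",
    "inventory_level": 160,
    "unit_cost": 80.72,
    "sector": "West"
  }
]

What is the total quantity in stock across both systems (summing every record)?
1065

To reconcile these schemas, identify the field holding the quantity in stock in each system:
1. In warehouse_alpha it is "quantity"
2. In warehouse_gamma it is "inventory_level"

From warehouse_alpha: 183 + 171 + 34 + 112 + 69 = 569
From warehouse_gamma: 97 + 159 + 80 + 160 = 496

Total: 569 + 496 = 1065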